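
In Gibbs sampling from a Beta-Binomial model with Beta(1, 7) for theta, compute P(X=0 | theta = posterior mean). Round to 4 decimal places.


Posterior mean = alpha/(alpha+beta) = 1/8 = 0.125
P(X=0|theta=mean) = 1 - theta = 0.875

0.875


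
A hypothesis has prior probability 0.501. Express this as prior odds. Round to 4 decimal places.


Odds = P(H) / P(not H) = 0.501 / 0.499
= 1.004

1.004


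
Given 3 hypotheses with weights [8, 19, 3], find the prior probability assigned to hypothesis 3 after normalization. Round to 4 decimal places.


To normalize, divide each weight by the sum of all weights.
Sum = 30
Prior(H3) = 3/30 = 0.1

0.1


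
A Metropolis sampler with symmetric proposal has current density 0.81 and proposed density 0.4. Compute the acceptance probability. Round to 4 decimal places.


For symmetric proposals, acceptance = min(1, pi(x*)/pi(x))
= min(1, 0.4/0.81)
= min(1, 0.4938) = 0.4938

0.4938


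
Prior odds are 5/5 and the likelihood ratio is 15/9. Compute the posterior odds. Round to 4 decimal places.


Posterior odds = prior odds * likelihood ratio
= (5/5) * (15/9)
= 75 / 45
= 1.6667

1.6667


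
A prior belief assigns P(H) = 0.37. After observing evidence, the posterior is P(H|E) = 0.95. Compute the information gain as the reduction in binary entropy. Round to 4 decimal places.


H(prior) = -0.37*log2(0.37) - 0.63*log2(0.63)
= 0.9507
H(post) = -0.95*log2(0.95) - 0.05*log2(0.05)
= 0.2864
IG = 0.9507 - 0.2864 = 0.6643

0.6643


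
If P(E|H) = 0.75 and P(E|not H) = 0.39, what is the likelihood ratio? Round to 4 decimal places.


Likelihood ratio = P(E|H) / P(E|not H)
= 0.75 / 0.39
= 1.9231

1.9231


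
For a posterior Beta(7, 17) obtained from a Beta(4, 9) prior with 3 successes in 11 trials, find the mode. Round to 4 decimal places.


Mode = (alpha - 1) / (alpha + beta - 2)
= 6 / 22
= 0.2727

0.2727


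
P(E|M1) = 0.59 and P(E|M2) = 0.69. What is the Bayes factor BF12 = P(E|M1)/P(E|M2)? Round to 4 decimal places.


Bayes factor BF12 = P(E|M1) / P(E|M2)
= 0.59 / 0.69
= 0.8551

0.8551


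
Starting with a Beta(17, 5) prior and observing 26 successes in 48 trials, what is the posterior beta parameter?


Posterior beta = prior beta + failures
Failures = 48 - 26 = 22
beta_post = 5 + 22 = 27

27


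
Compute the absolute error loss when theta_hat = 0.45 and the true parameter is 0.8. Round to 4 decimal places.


L = |theta_hat - theta_true|
= |0.45 - 0.8| = 0.35

0.35


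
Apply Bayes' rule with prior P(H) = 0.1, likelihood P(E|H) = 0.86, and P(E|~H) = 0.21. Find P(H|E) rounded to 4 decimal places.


Step 1: Compute marginal P(E) = P(E|H)P(H) + P(E|~H)P(~H)
= 0.86*0.1 + 0.21*0.9 = 0.275
Step 2: P(H|E) = P(E|H)P(H)/P(E) = 0.086/0.275
= 0.3127

0.3127


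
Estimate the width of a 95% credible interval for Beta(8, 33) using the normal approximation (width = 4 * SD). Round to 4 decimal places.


For Beta(a,b): Var = ab/((a+b)^2(a+b+1))
Var = 0.0037, SD = 0.0611
Approximate 95% CI width = 4 * 0.0611 = 0.2446

0.2446


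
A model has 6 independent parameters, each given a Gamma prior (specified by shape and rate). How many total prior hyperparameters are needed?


Each Gamma prior needs 2 hyperparameters (shape and rate).
Total = 2 * 6 = 12

12


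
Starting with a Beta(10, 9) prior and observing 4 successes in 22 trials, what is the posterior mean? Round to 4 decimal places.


Posterior parameters: alpha = 10 + 4 = 14
beta = 9 + 18 = 27
Posterior mean = alpha / (alpha + beta) = 14 / 41
= 0.3415

0.3415


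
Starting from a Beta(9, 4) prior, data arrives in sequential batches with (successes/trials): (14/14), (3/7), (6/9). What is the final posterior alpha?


In sequential Bayesian updating, we sum all successes.
Total successes = 23
Final alpha = 9 + 23 = 32

32


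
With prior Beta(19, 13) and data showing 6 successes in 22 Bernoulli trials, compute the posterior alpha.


Conjugate update: alpha_posterior = alpha_prior + k
= 19 + 6 = 25

25


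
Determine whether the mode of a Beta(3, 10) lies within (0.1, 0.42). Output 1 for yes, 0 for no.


First find the mode: (a-1)/(a+b-2) = 0.1818
Is 0.1818 in (0.1, 0.42)? 1

1


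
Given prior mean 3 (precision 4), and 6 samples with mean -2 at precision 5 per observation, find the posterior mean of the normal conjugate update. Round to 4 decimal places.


The posterior mean is a precision-weighted average of prior and data.
Post. prec. = 4 + 30 = 34
Post. mean = (12 + -60)/34 = -48/34 = -1.4118

-1.4118


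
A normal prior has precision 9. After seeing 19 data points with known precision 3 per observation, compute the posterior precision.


In the conjugate normal model, precisions add:
tau_posterior = tau_prior + n * tau_data
= 9 + 19*3 = 66

66


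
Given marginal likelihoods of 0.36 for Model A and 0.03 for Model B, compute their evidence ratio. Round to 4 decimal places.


Ratio = ML(A) / ML(B) = 0.36/0.03
= 12.0

12.0


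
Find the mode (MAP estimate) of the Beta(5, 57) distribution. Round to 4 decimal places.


For Beta(a,b) with a,b > 1:
Mode = (a-1)/(a+b-2) = (5-1)/(62-2)
= 4/60 = 0.0667

0.0667


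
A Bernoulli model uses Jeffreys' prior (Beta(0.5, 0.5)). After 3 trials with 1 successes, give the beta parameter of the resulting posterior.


Posterior = Beta(prior_alpha + successes, prior_beta + failures)
= Beta(0.5 + 1, 0.5 + 2)
Posterior beta = 0.5 + (n - k) = 0.5 + 2 = 2.5

2.5


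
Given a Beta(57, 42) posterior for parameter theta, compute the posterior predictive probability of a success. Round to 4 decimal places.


For a Beta-Bernoulli model, the predictive probability is the mean:
P(success) = 57/(57+42) = 57/99 = 0.5758

0.5758


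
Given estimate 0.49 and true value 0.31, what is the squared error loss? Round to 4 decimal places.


Squared error = (estimate - true)^2
Difference = 0.18
Loss = 0.18^2 = 0.0324

0.0324


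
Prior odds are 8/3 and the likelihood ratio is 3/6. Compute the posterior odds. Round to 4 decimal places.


Posterior odds = prior odds * likelihood ratio
= (8/3) * (3/6)
= 24 / 18
= 1.3333

1.3333


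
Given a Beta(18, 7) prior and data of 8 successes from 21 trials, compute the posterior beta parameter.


Number of failures = 21 - 8 = 13
Posterior beta = 7 + 13 = 20

20


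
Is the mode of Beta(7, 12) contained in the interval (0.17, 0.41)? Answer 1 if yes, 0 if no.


Mode = (a-1)/(a+b-2) = 6/17 = 0.3529
Interval: (0.17, 0.41)
Contains mode? 1

1


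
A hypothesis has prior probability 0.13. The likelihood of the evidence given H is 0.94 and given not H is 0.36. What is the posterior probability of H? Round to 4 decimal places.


Using Bayes' theorem:
P(E) = 0.13 * 0.94 + 0.87 * 0.36
P(E) = 0.4354
P(H|E) = (0.13 * 0.94) / 0.4354 = 0.2807

0.2807


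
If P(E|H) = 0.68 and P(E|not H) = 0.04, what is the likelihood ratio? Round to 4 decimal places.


Likelihood ratio = P(E|H) / P(E|not H)
= 0.68 / 0.04
= 17.0

17.0


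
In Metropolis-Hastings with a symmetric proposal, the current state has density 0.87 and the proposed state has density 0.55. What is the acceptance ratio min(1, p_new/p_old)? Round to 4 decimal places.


Ratio = p_new / p_old = 0.55 / 0.87 = 0.6322
Acceptance = min(1, 0.6322) = 0.6322

0.6322


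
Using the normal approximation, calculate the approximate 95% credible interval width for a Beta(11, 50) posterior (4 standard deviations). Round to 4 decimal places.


Var(Beta) = 11*50/(61^2 * 62) = 0.0024
SD = 0.0488
Width ~ 4*SD = 0.1953

0.1953


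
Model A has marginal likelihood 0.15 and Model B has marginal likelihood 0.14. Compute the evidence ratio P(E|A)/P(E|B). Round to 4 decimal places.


Evidence ratio = P(E|A) / P(E|B)
= 0.15 / 0.14
= 1.0714

1.0714


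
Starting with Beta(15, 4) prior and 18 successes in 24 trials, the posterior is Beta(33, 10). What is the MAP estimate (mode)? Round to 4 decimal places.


The mode of Beta(a, b) when a > 1 and b > 1 is (a-1)/(a+b-2)
= (33 - 1) / (33 + 10 - 2)
= 32 / 41
= 0.7805

0.7805


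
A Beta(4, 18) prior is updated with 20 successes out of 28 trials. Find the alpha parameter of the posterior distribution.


In the Beta-Binomial conjugate update:
alpha_post = alpha_prior + successes
= 4 + 20
= 24

24


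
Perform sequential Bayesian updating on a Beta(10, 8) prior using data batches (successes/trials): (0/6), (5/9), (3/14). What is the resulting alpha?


Accumulate successes: 8
Posterior alpha = prior alpha + sum of successes
= 10 + 8 = 18

18


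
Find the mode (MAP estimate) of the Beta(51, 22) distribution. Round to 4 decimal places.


For Beta(a,b) with a,b > 1:
Mode = (a-1)/(a+b-2) = (51-1)/(73-2)
= 50/71 = 0.7042

0.7042


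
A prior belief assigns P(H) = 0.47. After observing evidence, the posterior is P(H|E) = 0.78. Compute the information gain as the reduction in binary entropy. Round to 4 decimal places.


H(prior) = -0.47*log2(0.47) - 0.53*log2(0.53)
= 0.9974
H(post) = -0.78*log2(0.78) - 0.22*log2(0.22)
= 0.7602
IG = 0.9974 - 0.7602 = 0.2372

0.2372


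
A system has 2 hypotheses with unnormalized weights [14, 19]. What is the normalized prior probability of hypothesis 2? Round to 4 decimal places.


The normalized prior is the weight divided by the total.
Total weight = 33
P(H2) = 19 / 33 = 0.5758

0.5758


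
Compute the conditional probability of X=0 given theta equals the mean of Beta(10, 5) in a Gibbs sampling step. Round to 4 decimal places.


Mean of Beta(10, 5) = 0.6667
P(X=0 | theta=0.6667) = 0.3333

0.3333


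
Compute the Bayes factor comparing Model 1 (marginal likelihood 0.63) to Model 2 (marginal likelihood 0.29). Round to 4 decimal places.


BF12 = marginal likelihood of M1 / marginal likelihood of M2
= 0.63/0.29
= 2.1724

2.1724


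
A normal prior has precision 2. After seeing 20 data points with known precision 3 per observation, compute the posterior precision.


In the conjugate normal model, precisions add:
tau_posterior = tau_prior + n * tau_data
= 2 + 20*3 = 62

62


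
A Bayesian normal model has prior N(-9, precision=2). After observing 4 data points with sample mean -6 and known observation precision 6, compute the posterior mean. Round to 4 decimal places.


Posterior mean = (prior_precision * prior_mean + n * data_precision * data_mean) / (prior_precision + n * data_precision)
Numerator = 2*-9 + 4*6*-6 = -162
Denominator = 2 + 4*6 = 26
Posterior mean = -6.2308

-6.2308


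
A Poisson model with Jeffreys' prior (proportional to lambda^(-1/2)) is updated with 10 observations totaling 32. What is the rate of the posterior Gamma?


Posterior = Gamma(0.5 + S, n)
= Gamma(0.5 + 32, 10)
Posterior rate = 0 + n = 10

10.0


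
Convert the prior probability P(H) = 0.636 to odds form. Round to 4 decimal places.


P(not H) = 1 - 0.636 = 0.364
Odds = 0.636 / 0.364 = 1.7473

1.7473


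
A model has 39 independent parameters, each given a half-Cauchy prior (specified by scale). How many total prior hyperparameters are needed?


Each half-Cauchy prior needs 1 hyperparameter (scale).
Total = 1 * 39 = 39

39


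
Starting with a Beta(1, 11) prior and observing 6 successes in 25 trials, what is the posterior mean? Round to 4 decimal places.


Posterior parameters: alpha = 1 + 6 = 7
beta = 11 + 19 = 30
Posterior mean = alpha / (alpha + beta) = 7 / 37
= 0.1892

0.1892


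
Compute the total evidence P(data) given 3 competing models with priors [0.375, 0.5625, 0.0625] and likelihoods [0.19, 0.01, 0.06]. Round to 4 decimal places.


Marginal likelihood = sum P(model_i) * P(data|model_i)
Model 1: 0.375 * 0.19 = 0.0713
Model 2: 0.5625 * 0.01 = 0.0056
Model 3: 0.0625 * 0.06 = 0.0037
Total = 0.0806

0.0806


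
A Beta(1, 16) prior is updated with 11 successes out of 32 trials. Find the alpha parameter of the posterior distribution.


In the Beta-Binomial conjugate update:
alpha_post = alpha_prior + successes
= 1 + 11
= 12

12


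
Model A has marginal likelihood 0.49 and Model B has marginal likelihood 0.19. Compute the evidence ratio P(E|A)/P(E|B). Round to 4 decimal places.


Evidence ratio = P(E|A) / P(E|B)
= 0.49 / 0.19
= 2.5789

2.5789


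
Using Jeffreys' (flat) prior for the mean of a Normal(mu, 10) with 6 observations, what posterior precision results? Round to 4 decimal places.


Flat prior means prior precision is 0.
Posterior precision = n / sigma^2 = 6/10 = 0.6

0.6


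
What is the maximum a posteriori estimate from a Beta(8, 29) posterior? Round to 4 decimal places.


The MAP estimate equals the mode of the distribution.
Mode of Beta(a,b) = (a-1)/(a+b-2)
= 7/35
= 0.2

0.2


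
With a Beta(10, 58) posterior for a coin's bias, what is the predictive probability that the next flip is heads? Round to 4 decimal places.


The predictive probability equals the posterior mean.
P(next = heads) = alpha / (alpha + beta)
= 10 / 68 = 0.1471

0.1471


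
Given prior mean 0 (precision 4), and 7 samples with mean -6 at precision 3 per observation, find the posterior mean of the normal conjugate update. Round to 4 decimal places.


The posterior mean is a precision-weighted average of prior and data.
Post. prec. = 4 + 21 = 25
Post. mean = (0 + -126)/25 = -126/25 = -5.04

-5.04


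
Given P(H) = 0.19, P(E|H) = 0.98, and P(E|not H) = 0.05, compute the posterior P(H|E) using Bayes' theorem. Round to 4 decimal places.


By Bayes' theorem: P(H|E) = P(E|H)*P(H) / P(E)
P(E) = P(E|H)*P(H) + P(E|not H)*P(not H)
P(E) = 0.98*0.19 + 0.05*0.81 = 0.2267
P(H|E) = 0.98*0.19 / 0.2267 = 0.8213

0.8213


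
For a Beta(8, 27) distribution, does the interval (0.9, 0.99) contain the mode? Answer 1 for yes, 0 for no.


Mode of Beta(a,b) = (a-1)/(a+b-2)
= (8-1)/(8+27-2) = 0.2121
Check: 0.9 <= 0.2121 <= 0.99?
Result: 0

0


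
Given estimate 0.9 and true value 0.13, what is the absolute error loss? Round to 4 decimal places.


Absolute error = |estimate - true|
= |0.77| = 0.77

0.77


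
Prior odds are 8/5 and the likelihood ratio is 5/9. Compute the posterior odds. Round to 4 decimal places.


Posterior odds = prior odds * likelihood ratio
= (8/5) * (5/9)
= 40 / 45
= 0.8889

0.8889


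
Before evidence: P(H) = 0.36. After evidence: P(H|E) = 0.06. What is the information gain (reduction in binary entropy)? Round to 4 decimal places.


Prior entropy = 0.9427
Posterior entropy = 0.3274
Information gain = 0.9427 - 0.3274 = 0.6152

0.6152


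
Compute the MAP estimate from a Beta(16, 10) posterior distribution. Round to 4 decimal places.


MAP = mode of Beta distribution
= (alpha - 1)/(alpha + beta - 2)
= (16-1)/(16+10-2)
= 15/24 = 0.625

0.625


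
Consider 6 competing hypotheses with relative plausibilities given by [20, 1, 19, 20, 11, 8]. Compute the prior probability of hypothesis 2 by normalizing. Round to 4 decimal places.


Sum of weights = 20 + 1 + 19 + 20 + 11 + 8 = 79
Normalized prior for H2 = 1 / 79
= 0.0127

0.0127


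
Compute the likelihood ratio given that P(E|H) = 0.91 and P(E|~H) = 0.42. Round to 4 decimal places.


LR = P(E|H) / P(E|~H)
= 0.91 / 0.42 = 2.1667

2.1667


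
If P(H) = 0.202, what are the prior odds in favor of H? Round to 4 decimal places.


Prior odds = P(H) / (1 - P(H))
= 0.202 / 0.798
= 0.2531

0.2531


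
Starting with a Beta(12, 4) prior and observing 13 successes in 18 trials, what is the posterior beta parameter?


Posterior beta = prior beta + failures
Failures = 18 - 13 = 5
beta_post = 4 + 5 = 9

9


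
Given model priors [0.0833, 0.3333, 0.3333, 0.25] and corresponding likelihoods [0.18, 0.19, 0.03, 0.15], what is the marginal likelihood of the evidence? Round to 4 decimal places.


P(E) = sum_i P(M_i) P(E|M_i)
= 0.015 + 0.0633 + 0.01 + 0.0375
= 0.1258

0.1258


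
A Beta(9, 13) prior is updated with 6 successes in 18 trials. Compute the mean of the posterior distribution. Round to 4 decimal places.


After update: Beta(15, 25)
Mean = 15 / (15 + 25) = 15 / 40
= 0.375

0.375


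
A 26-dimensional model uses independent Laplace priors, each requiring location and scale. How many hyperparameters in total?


Per parameter: 2 (location and scale).
Total = 26 * 2 = 52

52


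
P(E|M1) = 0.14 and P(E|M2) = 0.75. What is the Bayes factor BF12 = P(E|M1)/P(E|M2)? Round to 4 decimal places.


Bayes factor BF12 = P(E|M1) / P(E|M2)
= 0.14 / 0.75
= 0.1867

0.1867


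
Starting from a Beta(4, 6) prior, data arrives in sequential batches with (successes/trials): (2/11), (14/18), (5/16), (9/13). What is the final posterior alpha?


In sequential Bayesian updating, we sum all successes.
Total successes = 30
Final alpha = 4 + 30 = 34

34


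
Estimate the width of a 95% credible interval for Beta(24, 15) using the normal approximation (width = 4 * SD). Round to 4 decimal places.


For Beta(a,b): Var = ab/((a+b)^2(a+b+1))
Var = 0.0059, SD = 0.0769
Approximate 95% CI width = 4 * 0.0769 = 0.3077

0.3077


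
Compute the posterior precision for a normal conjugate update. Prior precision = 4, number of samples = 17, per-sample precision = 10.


tau_post = tau_0 + n * tau
= 4 + 17 * 10 = 174

174


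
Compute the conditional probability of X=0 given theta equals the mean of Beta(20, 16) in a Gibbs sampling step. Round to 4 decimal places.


Mean of Beta(20, 16) = 0.5556
P(X=0 | theta=0.5556) = 0.4444

0.4444


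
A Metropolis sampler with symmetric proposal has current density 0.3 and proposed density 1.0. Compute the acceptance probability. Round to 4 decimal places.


For symmetric proposals, acceptance = min(1, pi(x*)/pi(x))
= min(1, 1.0/0.3)
= min(1, 3.3333) = 1.0

1.0


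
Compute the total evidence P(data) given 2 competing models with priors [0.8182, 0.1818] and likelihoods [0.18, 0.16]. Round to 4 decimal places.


Marginal likelihood = sum P(model_i) * P(data|model_i)
Model 1: 0.8182 * 0.18 = 0.1473
Model 2: 0.1818 * 0.16 = 0.0291
Total = 0.1764

0.1764


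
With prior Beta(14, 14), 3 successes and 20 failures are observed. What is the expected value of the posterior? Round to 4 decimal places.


Posterior = Beta(17, 34)
E[theta] = alpha/(alpha+beta)
= 17/51 = 0.3333

0.3333


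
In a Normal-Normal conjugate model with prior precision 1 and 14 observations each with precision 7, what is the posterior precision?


Posterior precision = prior precision + n * observation precision
= 1 + 14 * 7
= 1 + 98 = 99

99


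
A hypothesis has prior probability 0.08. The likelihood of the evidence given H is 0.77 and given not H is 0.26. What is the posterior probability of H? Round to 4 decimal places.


Using Bayes' theorem:
P(E) = 0.08 * 0.77 + 0.92 * 0.26
P(E) = 0.3008
P(H|E) = (0.08 * 0.77) / 0.3008 = 0.2048

0.2048


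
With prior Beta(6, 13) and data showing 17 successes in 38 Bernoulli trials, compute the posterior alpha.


Conjugate update: alpha_posterior = alpha_prior + k
= 6 + 17 = 23

23


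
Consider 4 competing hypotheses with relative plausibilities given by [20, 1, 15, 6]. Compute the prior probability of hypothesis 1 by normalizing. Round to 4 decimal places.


Sum of weights = 20 + 1 + 15 + 6 = 42
Normalized prior for H1 = 20 / 42
= 0.4762

0.4762


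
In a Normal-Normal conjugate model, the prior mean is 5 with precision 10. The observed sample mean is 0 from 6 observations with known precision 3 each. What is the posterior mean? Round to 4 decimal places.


Posterior precision = tau0 + n*tau = 10 + 6*3 = 28
Posterior mean = (tau0*mu0 + n*tau*xbar) / posterior_precision
= (10*5 + 6*3*0) / 28
= 50 / 28 = 1.7857

1.7857


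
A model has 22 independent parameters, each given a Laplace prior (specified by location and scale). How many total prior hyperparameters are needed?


Each Laplace prior needs 2 hyperparameters (location and scale).
Total = 2 * 22 = 44

44


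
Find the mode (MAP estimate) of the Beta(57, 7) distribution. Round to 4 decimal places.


For Beta(a,b) with a,b > 1:
Mode = (a-1)/(a+b-2) = (57-1)/(64-2)
= 56/62 = 0.9032

0.9032


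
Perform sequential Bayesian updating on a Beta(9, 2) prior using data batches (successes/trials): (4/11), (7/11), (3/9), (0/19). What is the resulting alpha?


Accumulate successes: 14
Posterior alpha = prior alpha + sum of successes
= 9 + 14 = 23

23


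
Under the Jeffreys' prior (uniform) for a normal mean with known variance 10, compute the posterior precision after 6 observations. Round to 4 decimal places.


Prior precision = 0 (flat prior).
Post. prec. = 0 + n/var = 6/10 = 0.6

0.6


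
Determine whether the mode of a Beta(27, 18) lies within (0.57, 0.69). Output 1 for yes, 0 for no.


First find the mode: (a-1)/(a+b-2) = 0.6047
Is 0.6047 in (0.57, 0.69)? 1

1


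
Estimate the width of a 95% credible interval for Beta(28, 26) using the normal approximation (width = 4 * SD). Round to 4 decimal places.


For Beta(a,b): Var = ab/((a+b)^2(a+b+1))
Var = 0.0045, SD = 0.0674
Approximate 95% CI width = 4 * 0.0674 = 0.2695

0.2695


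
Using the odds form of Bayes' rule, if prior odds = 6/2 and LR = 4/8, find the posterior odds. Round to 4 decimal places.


Bayes' rule in odds form: posterior odds = prior odds * LR
= (6 * 4) / (2 * 8)
= 24/16 = 1.5

1.5


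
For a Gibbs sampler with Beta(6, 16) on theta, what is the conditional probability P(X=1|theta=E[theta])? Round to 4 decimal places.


E[theta] = 6/(6+16) = 0.2727
P(X=1|theta) = theta = 0.2727

0.2727


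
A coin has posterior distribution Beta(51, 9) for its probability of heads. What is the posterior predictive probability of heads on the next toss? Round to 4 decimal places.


Posterior predictive = E[theta] = alpha/(alpha+beta)
= 51/60
= 0.85

0.85


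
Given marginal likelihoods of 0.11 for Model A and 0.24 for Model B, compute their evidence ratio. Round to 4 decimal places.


Ratio = ML(A) / ML(B) = 0.11/0.24
= 0.4583

0.4583


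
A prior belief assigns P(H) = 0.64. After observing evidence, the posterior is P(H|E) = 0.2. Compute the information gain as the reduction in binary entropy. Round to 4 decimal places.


H(prior) = -0.64*log2(0.64) - 0.36*log2(0.36)
= 0.9427
H(post) = -0.2*log2(0.2) - 0.8*log2(0.8)
= 0.7219
IG = 0.9427 - 0.7219 = 0.2208

0.2208


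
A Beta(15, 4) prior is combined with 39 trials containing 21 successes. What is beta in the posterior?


In conjugate updating:
beta_posterior = beta_prior + (n - k)
= 4 + (39 - 21)
= 4 + 18 = 22

22


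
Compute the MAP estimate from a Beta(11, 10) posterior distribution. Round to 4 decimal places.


MAP = mode of Beta distribution
= (alpha - 1)/(alpha + beta - 2)
= (11-1)/(11+10-2)
= 10/19 = 0.5263

0.5263


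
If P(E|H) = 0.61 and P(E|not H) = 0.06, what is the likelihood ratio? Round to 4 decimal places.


Likelihood ratio = P(E|H) / P(E|not H)
= 0.61 / 0.06
= 10.1667

10.1667


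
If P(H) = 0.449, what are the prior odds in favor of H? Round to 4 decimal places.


Prior odds = P(H) / (1 - P(H))
= 0.449 / 0.551
= 0.8149

0.8149


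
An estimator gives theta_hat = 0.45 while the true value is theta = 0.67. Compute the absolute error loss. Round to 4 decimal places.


The absolute error loss is |theta_hat - theta|
= |0.45 - 0.67|
= 0.22

0.22


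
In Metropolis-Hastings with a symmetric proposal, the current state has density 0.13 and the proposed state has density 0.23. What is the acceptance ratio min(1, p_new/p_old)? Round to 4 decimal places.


Ratio = p_new / p_old = 0.23 / 0.13 = 1.7692
Acceptance = min(1, 1.7692) = 1.0

1.0


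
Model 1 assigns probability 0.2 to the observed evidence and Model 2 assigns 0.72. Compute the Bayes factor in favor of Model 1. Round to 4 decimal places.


BF = P(data|M1) / P(data|M2)
= 0.2 / 0.72 = 0.2778

0.2778


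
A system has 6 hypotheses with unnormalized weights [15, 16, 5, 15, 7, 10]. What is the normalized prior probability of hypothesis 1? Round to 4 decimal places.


The normalized prior is the weight divided by the total.
Total weight = 68
P(H1) = 15 / 68 = 0.2206

0.2206


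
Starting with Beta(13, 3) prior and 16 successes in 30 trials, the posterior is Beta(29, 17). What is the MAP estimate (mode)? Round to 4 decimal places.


The mode of Beta(a, b) when a > 1 and b > 1 is (a-1)/(a+b-2)
= (29 - 1) / (29 + 17 - 2)
= 28 / 44
= 0.6364

0.6364


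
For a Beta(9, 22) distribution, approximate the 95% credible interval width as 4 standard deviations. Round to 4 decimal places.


Variance of Beta(a,b) = ab / ((a+b)^2 * (a+b+1))
= 9*22 / ((31)^2 * 32)
= 0.0064
SD = sqrt(0.0064) = 0.0802
Width = 4 * SD = 0.321

0.321


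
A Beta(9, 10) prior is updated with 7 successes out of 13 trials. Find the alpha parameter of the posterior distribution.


In the Beta-Binomial conjugate update:
alpha_post = alpha_prior + successes
= 9 + 7
= 16

16


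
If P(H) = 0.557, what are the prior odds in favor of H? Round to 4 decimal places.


Prior odds = P(H) / (1 - P(H))
= 0.557 / 0.443
= 1.2573

1.2573


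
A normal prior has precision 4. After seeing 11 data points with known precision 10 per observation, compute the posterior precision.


In the conjugate normal model, precisions add:
tau_posterior = tau_prior + n * tau_data
= 4 + 11*10 = 114

114


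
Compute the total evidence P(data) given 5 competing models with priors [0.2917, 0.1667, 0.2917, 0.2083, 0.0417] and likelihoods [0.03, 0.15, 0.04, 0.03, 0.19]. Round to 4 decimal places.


Marginal likelihood = sum P(model_i) * P(data|model_i)
Model 1: 0.2917 * 0.03 = 0.0088
Model 2: 0.1667 * 0.15 = 0.025
Model 3: 0.2917 * 0.04 = 0.0117
Model 4: 0.2083 * 0.03 = 0.0062
Model 5: 0.0417 * 0.19 = 0.0079
Total = 0.0596

0.0596


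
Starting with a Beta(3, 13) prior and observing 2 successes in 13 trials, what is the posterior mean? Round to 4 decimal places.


Posterior parameters: alpha = 3 + 2 = 5
beta = 13 + 11 = 24
Posterior mean = alpha / (alpha + beta) = 5 / 29
= 0.1724

0.1724


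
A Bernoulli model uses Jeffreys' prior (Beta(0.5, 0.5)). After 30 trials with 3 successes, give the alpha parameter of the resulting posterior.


Posterior = Beta(prior_alpha + successes, prior_beta + failures)
= Beta(0.5 + 3, 0.5 + 27)
Posterior alpha = 0.5 + k = 0.5 + 3 = 3.5

3.5


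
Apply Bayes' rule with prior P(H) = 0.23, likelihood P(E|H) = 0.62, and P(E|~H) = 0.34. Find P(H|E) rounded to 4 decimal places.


Step 1: Compute marginal P(E) = P(E|H)P(H) + P(E|~H)P(~H)
= 0.62*0.23 + 0.34*0.77 = 0.4044
Step 2: P(H|E) = P(E|H)P(H)/P(E) = 0.1426/0.4044
= 0.3526

0.3526


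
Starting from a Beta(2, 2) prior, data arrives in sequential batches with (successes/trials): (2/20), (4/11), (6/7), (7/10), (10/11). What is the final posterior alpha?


In sequential Bayesian updating, we sum all successes.
Total successes = 29
Final alpha = 2 + 29 = 31

31


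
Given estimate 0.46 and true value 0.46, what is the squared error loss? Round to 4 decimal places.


Squared error = (estimate - true)^2
Difference = 0.0
Loss = 0.0^2 = 0.0

0.0


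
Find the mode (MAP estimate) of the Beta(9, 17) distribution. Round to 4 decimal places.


For Beta(a,b) with a,b > 1:
Mode = (a-1)/(a+b-2) = (9-1)/(26-2)
= 8/24 = 0.3333

0.3333


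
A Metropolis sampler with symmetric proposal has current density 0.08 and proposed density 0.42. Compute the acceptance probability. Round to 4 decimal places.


For symmetric proposals, acceptance = min(1, pi(x*)/pi(x))
= min(1, 0.42/0.08)
= min(1, 5.25) = 1.0

1.0


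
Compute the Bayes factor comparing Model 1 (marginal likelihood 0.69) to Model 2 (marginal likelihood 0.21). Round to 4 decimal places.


BF12 = marginal likelihood of M1 / marginal likelihood of M2
= 0.69/0.21
= 3.2857

3.2857


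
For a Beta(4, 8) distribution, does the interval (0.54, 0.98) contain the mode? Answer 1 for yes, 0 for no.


Mode of Beta(a,b) = (a-1)/(a+b-2)
= (4-1)/(4+8-2) = 0.3
Check: 0.54 <= 0.3 <= 0.98?
Result: 0

0


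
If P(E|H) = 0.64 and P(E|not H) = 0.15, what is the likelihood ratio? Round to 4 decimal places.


Likelihood ratio = P(E|H) / P(E|not H)
= 0.64 / 0.15
= 4.2667

4.2667


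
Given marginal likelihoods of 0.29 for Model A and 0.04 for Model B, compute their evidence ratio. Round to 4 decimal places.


Ratio = ML(A) / ML(B) = 0.29/0.04
= 7.25

7.25


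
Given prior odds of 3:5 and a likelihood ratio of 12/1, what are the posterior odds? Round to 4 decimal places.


Posterior odds = prior odds * LR
Prior odds = 3/5 = 0.6
LR = 12/1 = 12.0
Posterior odds = 0.6 * 12.0 = 7.2

7.2


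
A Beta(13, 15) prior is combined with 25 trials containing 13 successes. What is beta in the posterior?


In conjugate updating:
beta_posterior = beta_prior + (n - k)
= 15 + (25 - 13)
= 15 + 12 = 27

27


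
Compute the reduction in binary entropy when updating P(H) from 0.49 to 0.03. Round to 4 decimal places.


H_before = -p*log2(p) - (1-p)*log2(1-p) for p=0.49: 0.9997
H_after for p=0.03: 0.1944
Reduction = 0.9997 - 0.1944 = 0.8053

0.8053


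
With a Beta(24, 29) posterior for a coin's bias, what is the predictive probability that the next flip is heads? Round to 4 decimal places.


The predictive probability equals the posterior mean.
P(next = heads) = alpha / (alpha + beta)
= 24 / 53 = 0.4528

0.4528


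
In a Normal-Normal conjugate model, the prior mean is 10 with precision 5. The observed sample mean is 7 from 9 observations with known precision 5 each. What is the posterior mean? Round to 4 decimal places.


Posterior precision = tau0 + n*tau = 5 + 9*5 = 50
Posterior mean = (tau0*mu0 + n*tau*xbar) / posterior_precision
= (5*10 + 9*5*7) / 50
= 365 / 50 = 7.3

7.3


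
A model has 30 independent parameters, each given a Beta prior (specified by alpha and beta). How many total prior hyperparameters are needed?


Each Beta prior needs 2 hyperparameters (alpha and beta).
Total = 2 * 30 = 60

60


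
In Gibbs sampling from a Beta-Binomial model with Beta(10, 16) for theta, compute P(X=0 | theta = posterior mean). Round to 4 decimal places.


Posterior mean = alpha/(alpha+beta) = 10/26 = 0.3846
P(X=0|theta=mean) = 1 - theta = 0.6154

0.6154


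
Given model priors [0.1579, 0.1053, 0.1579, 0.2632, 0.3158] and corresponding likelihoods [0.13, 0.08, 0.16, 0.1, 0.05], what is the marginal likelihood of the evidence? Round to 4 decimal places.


P(E) = sum_i P(M_i) P(E|M_i)
= 0.0205 + 0.0084 + 0.0253 + 0.0263 + 0.0158
= 0.0963

0.0963


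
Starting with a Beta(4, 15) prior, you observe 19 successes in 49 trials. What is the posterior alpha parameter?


For a Beta-Binomial conjugate model:
Posterior alpha = prior alpha + number of successes
= 4 + 19 = 23

23


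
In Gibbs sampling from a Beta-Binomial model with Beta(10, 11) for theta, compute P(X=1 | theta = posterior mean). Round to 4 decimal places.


Posterior mean = alpha/(alpha+beta) = 10/21 = 0.4762
P(X=1|theta=mean) = theta = 0.4762

0.4762


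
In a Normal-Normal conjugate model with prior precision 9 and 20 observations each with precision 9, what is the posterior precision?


Posterior precision = prior precision + n * observation precision
= 9 + 20 * 9
= 9 + 180 = 189

189


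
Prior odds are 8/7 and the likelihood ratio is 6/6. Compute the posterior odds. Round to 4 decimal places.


Posterior odds = prior odds * likelihood ratio
= (8/7) * (6/6)
= 48 / 42
= 1.1429

1.1429


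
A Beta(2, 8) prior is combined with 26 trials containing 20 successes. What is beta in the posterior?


In conjugate updating:
beta_posterior = beta_prior + (n - k)
= 8 + (26 - 20)
= 8 + 6 = 14

14


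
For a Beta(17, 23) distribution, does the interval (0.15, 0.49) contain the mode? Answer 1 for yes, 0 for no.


Mode of Beta(a,b) = (a-1)/(a+b-2)
= (17-1)/(17+23-2) = 0.4211
Check: 0.15 <= 0.4211 <= 0.49?
Result: 1

1


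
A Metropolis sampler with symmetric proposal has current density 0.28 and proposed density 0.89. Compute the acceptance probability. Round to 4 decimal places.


For symmetric proposals, acceptance = min(1, pi(x*)/pi(x))
= min(1, 0.89/0.28)
= min(1, 3.1786) = 1.0

1.0


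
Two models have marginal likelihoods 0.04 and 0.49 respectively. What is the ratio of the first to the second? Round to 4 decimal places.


Evidence ratio = 0.04 / 0.49
= 0.0816

0.0816


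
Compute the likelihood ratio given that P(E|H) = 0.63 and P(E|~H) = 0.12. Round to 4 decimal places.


LR = P(E|H) / P(E|~H)
= 0.63 / 0.12 = 5.25

5.25


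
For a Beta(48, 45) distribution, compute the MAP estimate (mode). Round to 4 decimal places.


MAP = mode = (a-1)/(a+b-2)
= (48-1)/(48+45-2)
= 47/91 = 0.5165

0.5165


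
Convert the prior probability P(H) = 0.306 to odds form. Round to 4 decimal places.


P(not H) = 1 - 0.306 = 0.694
Odds = 0.306 / 0.694 = 0.4409

0.4409


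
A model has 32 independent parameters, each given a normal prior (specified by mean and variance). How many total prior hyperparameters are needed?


Each normal prior needs 2 hyperparameters (mean and variance).
Total = 2 * 32 = 64

64


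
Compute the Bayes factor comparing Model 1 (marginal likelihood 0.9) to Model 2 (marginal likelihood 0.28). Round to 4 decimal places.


BF12 = marginal likelihood of M1 / marginal likelihood of M2
= 0.9/0.28
= 3.2143

3.2143


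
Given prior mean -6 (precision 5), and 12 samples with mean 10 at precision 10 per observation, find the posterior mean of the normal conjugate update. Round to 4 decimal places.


The posterior mean is a precision-weighted average of prior and data.
Post. prec. = 5 + 120 = 125
Post. mean = (-30 + 1200)/125 = 1170/125 = 9.36

9.36


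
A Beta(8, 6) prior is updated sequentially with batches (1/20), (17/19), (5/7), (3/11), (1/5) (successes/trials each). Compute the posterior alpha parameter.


Sequential conjugate updating is equivalent to a single batch update.
Total successes across all batches = 27
alpha_posterior = alpha_prior + total_successes = 8 + 27
= 35

35


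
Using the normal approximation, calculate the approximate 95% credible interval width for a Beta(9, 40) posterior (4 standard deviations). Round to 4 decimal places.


Var(Beta) = 9*40/(49^2 * 50) = 0.003
SD = 0.0548
Width ~ 4*SD = 0.219

0.219


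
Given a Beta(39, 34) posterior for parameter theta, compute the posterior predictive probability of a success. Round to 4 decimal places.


For a Beta-Bernoulli model, the predictive probability is the mean:
P(success) = 39/(39+34) = 39/73 = 0.5342

0.5342


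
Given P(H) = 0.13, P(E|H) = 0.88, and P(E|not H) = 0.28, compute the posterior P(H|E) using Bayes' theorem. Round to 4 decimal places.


By Bayes' theorem: P(H|E) = P(E|H)*P(H) / P(E)
P(E) = P(E|H)*P(H) + P(E|not H)*P(not H)
P(E) = 0.88*0.13 + 0.28*0.87 = 0.358
P(H|E) = 0.88*0.13 / 0.358 = 0.3196

0.3196


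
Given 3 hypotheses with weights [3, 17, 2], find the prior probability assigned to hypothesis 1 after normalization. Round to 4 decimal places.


To normalize, divide each weight by the sum of all weights.
Sum = 22
Prior(H1) = 3/22 = 0.1364

0.1364


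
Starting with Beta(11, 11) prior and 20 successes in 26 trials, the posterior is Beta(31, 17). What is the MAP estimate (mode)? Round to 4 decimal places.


The mode of Beta(a, b) when a > 1 and b > 1 is (a-1)/(a+b-2)
= (31 - 1) / (31 + 17 - 2)
= 30 / 46
= 0.6522

0.6522


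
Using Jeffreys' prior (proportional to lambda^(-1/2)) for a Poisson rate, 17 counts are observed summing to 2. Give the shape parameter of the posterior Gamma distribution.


Conjugate update: Gamma(prior_shape + S, prior_rate + n).
Prior shape = 0.5, prior rate = 0.
Posterior shape = 0.5 + S = 0.5 + 2 = 2.5

2.5


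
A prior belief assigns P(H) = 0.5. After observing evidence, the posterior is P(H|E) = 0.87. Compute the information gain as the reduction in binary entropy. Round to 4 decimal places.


H(prior) = -0.5*log2(0.5) - 0.5*log2(0.5)
= 1.0
H(post) = -0.87*log2(0.87) - 0.13*log2(0.13)
= 0.5574
IG = 1.0 - 0.5574 = 0.4426

0.4426


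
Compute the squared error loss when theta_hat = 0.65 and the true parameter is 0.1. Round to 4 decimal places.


L = (theta_hat - theta_true)^2
= (0.65 - 0.1)^2
= 0.55^2 = 0.3025

0.3025


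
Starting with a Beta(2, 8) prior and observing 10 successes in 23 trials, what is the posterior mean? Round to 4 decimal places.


Posterior parameters: alpha = 2 + 10 = 12
beta = 8 + 13 = 21
Posterior mean = alpha / (alpha + beta) = 12 / 33
= 0.3636

0.3636


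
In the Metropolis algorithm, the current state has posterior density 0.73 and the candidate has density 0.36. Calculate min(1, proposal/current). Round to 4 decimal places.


Ratio = 0.36/0.73 = 0.4932
Acceptance probability = min(1, 0.4932)
= 0.4932

0.4932


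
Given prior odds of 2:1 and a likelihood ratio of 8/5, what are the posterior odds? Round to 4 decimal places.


Posterior odds = prior odds * LR
Prior odds = 2/1 = 2.0
LR = 8/5 = 1.6
Posterior odds = 2.0 * 1.6 = 3.2

3.2


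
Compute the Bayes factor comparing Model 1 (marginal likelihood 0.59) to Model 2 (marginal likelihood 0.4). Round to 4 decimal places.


BF12 = marginal likelihood of M1 / marginal likelihood of M2
= 0.59/0.4
= 1.475

1.475


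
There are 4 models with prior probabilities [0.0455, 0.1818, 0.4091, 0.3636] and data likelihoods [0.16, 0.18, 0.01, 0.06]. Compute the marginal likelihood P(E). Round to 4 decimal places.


P(E) = sum over models of P(M_i) * P(E|M_i)
= 0.0455*0.16 + 0.1818*0.18 + 0.4091*0.01 + 0.3636*0.06
= 0.0659

0.0659


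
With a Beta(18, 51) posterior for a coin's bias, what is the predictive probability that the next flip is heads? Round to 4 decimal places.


The predictive probability equals the posterior mean.
P(next = heads) = alpha / (alpha + beta)
= 18 / 69 = 0.2609

0.2609


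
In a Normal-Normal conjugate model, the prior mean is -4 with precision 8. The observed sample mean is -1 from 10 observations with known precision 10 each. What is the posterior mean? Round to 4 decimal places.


Posterior precision = tau0 + n*tau = 8 + 10*10 = 108
Posterior mean = (tau0*mu0 + n*tau*xbar) / posterior_precision
= (8*-4 + 10*10*-1) / 108
= -132 / 108 = -1.2222

-1.2222


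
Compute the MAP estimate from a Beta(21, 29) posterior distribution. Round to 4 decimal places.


MAP = mode of Beta distribution
= (alpha - 1)/(alpha + beta - 2)
= (21-1)/(21+29-2)
= 20/48 = 0.4167

0.4167


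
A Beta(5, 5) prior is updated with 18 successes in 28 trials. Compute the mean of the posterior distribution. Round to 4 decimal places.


After update: Beta(23, 15)
Mean = 23 / (23 + 15) = 23 / 38
= 0.6053

0.6053


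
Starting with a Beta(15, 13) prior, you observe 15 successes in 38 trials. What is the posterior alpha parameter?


For a Beta-Binomial conjugate model:
Posterior alpha = prior alpha + number of successes
= 15 + 15 = 30

30


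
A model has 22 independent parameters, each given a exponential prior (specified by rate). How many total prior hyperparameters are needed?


Each exponential prior needs 1 hyperparameter (rate).
Total = 1 * 22 = 22

22


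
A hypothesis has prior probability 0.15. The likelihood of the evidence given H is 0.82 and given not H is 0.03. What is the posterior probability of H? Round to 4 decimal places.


Using Bayes' theorem:
P(E) = 0.15 * 0.82 + 0.85 * 0.03
P(E) = 0.1485
P(H|E) = (0.15 * 0.82) / 0.1485 = 0.8283

0.8283


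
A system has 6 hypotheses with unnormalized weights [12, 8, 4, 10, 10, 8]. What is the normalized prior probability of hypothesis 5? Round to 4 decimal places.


The normalized prior is the weight divided by the total.
Total weight = 52
P(H5) = 10 / 52 = 0.1923

0.1923


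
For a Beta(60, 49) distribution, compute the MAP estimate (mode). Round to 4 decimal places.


MAP = mode = (a-1)/(a+b-2)
= (60-1)/(60+49-2)
= 59/107 = 0.5514

0.5514
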